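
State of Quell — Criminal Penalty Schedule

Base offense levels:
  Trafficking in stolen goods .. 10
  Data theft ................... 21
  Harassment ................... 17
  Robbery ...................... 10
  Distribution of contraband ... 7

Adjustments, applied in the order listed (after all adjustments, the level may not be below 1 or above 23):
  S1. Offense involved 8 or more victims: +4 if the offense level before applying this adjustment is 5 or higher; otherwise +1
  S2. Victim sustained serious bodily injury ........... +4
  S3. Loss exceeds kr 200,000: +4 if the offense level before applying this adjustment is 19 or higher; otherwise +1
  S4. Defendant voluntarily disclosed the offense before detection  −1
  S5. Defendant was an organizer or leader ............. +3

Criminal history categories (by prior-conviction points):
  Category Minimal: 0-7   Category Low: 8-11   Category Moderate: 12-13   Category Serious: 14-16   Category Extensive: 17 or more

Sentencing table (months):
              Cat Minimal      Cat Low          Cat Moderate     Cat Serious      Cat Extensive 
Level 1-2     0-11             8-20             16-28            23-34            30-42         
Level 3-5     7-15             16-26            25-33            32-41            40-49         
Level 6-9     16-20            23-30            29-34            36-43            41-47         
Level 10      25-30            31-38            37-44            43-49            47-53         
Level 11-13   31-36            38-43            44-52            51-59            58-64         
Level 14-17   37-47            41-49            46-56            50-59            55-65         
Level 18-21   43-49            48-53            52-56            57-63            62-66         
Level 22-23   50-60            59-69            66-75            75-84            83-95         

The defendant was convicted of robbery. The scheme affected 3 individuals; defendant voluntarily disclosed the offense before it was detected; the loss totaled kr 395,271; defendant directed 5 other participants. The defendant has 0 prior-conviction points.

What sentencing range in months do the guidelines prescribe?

Base offense level for robbery: 10.
S1 does not apply.
S2 does not apply.
S3 applies (level before this adjustment is 10 < 19, so +1): 10 + 1 = 11.
S4 applies: 11 − 1 = 10.
S5 applies: 10 + 3 = 13.
Final offense level: 13.
Criminal history: 0 prior points → Category Minimal (0-7).
Level 13 falls in the 11-13 band.
Grid: Level 11-13 × Category Minimal = 31-36 months.

31-36 months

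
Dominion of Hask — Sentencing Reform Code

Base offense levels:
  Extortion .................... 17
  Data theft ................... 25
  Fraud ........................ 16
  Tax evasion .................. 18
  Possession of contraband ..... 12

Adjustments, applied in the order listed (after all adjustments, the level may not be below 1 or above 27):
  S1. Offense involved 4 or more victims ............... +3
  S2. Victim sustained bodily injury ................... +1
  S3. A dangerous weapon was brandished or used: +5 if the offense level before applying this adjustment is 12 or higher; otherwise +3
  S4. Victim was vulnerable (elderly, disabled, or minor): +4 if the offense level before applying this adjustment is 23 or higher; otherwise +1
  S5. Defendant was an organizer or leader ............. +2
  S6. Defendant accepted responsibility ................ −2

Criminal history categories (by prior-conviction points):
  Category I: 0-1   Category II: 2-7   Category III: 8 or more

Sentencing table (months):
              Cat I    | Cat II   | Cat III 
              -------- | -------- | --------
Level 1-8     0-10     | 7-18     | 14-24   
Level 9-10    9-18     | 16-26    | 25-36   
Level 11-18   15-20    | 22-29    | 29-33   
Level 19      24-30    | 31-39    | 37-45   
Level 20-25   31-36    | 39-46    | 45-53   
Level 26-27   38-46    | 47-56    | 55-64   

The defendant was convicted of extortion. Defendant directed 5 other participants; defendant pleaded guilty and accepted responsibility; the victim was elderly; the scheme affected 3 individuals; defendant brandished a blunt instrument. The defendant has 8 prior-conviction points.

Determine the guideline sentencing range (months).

45-53 months

Base offense level for extortion: 17.
S1 does not apply.
S2 does not apply.
S3 applies (level before this adjustment is 17 ≥ 12, so +5): 17 + 5 = 22.
S4 applies (level before this adjustment is 22 < 23, so +1): 22 + 1 = 23.
S5 applies: 23 + 2 = 25.
S6 applies: 25 − 2 = 23.
Final offense level: 23.
Criminal history: 8 prior points → Category III (8+).
Level 23 falls in the 20-25 band.
Grid: Level 20-25 × Category III = 45-53 months.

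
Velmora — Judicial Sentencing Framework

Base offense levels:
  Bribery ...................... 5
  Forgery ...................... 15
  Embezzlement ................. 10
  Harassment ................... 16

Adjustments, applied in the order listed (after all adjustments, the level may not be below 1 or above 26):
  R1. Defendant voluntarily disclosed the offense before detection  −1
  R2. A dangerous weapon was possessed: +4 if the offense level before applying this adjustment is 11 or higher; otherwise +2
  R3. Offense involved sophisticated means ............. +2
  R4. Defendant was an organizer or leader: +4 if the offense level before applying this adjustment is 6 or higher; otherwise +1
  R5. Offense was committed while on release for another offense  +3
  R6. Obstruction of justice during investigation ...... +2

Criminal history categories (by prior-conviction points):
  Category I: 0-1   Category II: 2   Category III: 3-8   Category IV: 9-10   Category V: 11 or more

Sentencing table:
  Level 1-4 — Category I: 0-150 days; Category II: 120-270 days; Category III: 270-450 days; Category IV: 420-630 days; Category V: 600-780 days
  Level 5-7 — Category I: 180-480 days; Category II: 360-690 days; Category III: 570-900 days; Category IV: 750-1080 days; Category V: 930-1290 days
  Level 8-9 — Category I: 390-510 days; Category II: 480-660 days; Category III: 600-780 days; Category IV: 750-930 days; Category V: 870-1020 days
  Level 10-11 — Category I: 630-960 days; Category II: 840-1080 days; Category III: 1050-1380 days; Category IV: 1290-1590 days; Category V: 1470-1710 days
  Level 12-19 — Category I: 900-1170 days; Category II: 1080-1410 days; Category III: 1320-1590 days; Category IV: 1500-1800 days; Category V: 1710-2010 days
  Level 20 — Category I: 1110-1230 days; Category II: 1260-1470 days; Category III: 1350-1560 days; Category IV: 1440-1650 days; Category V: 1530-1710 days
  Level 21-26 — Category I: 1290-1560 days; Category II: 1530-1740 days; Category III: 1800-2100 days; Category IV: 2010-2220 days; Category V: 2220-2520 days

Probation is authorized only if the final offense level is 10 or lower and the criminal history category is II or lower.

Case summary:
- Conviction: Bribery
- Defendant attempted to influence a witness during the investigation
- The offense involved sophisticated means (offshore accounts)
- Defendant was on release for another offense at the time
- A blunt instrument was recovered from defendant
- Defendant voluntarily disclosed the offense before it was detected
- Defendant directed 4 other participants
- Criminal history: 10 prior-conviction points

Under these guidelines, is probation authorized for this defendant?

No

Base offense level for bribery: 5.
R1 applies: 5 − 1 = 4.
R2 applies (level before this adjustment is 4 < 11, so +2): 4 + 2 = 6.
R3 applies: 6 + 2 = 8.
R4 applies (level before this adjustment is 8 ≥ 6, so +4): 8 + 4 = 12.
R5 applies: 12 + 3 = 15.
R6 applies: 15 + 2 = 17.
Final offense level: 17.
Criminal history: 10 prior points → Category IV (9-10).
Level 17 falls in the 12-19 band.
Grid: Level 12-19 × Category IV = 1500-1800 days.
Probation check: level 17 > 10 and category IV > II → not eligible.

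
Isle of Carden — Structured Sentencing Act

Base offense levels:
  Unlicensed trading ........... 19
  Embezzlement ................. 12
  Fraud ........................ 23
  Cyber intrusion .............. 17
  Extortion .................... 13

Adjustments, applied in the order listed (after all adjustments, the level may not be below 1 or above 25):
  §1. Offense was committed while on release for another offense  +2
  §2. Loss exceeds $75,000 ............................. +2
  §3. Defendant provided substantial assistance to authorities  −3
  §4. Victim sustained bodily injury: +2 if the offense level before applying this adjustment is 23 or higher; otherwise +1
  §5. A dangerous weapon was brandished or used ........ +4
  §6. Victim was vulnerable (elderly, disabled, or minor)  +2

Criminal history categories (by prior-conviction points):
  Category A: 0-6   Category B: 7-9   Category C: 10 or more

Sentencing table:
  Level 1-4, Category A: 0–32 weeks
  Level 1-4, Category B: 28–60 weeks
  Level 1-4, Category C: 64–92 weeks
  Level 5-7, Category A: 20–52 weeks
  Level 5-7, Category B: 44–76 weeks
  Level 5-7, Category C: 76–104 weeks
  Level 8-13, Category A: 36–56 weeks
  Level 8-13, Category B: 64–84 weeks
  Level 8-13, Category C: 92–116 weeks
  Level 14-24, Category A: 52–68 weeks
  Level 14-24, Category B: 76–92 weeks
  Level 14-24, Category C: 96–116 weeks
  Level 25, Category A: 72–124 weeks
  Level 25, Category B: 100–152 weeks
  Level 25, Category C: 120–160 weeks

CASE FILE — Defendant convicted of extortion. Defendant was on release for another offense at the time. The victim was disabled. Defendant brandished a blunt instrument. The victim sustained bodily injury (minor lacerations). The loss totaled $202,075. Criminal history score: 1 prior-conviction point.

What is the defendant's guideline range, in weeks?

52-68 weeks

Base offense level for extortion: 13.
§1 applies: 13 + 2 = 15.
§2 applies: 15 + 2 = 17.
§4 applies (level before this adjustment is 17 < 23, so +1): 17 + 1 = 18.
§5 applies: 18 + 4 = 22.
§6 applies: 22 + 2 = 24.
Final offense level: 24.
Criminal history: 1 prior point → Category A (0-6).
Level 24 falls in the 14-24 band.
Grid: Level 14-24 × Category A = 52-68 weeks.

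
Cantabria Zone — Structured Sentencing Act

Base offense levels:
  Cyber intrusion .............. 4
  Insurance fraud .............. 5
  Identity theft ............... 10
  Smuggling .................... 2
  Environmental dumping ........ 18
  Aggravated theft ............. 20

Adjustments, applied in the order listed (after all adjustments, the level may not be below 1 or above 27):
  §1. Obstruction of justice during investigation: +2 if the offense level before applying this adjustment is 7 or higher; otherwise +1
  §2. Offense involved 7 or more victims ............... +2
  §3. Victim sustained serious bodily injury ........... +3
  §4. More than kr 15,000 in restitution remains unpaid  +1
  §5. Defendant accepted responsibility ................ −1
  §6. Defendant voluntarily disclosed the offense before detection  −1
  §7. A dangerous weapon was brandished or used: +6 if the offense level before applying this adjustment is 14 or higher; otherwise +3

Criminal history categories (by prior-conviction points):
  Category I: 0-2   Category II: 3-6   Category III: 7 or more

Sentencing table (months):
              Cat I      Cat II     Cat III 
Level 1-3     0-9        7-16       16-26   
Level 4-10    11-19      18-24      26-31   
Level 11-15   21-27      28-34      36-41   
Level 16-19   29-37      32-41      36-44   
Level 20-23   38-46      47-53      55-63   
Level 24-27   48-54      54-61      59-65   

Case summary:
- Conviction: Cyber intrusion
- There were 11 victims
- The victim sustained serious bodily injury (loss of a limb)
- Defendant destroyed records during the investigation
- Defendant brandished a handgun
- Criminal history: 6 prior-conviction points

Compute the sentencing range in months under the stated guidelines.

Base offense level for cyber intrusion: 4.
§1 applies (level before this adjustment is 4 < 7, so +1): 4 + 1 = 5.
§2 applies: 5 + 2 = 7.
§3 applies: 7 + 3 = 10.
§4 does not apply.
§7 applies (level before this adjustment is 10 < 14, so +3): 10 + 3 = 13.
Final offense level: 13.
Criminal history: 6 prior points → Category II (3-6).
Level 13 falls in the 11-15 band.
Grid: Level 11-15 × Category II = 28-34 months.

28-34 months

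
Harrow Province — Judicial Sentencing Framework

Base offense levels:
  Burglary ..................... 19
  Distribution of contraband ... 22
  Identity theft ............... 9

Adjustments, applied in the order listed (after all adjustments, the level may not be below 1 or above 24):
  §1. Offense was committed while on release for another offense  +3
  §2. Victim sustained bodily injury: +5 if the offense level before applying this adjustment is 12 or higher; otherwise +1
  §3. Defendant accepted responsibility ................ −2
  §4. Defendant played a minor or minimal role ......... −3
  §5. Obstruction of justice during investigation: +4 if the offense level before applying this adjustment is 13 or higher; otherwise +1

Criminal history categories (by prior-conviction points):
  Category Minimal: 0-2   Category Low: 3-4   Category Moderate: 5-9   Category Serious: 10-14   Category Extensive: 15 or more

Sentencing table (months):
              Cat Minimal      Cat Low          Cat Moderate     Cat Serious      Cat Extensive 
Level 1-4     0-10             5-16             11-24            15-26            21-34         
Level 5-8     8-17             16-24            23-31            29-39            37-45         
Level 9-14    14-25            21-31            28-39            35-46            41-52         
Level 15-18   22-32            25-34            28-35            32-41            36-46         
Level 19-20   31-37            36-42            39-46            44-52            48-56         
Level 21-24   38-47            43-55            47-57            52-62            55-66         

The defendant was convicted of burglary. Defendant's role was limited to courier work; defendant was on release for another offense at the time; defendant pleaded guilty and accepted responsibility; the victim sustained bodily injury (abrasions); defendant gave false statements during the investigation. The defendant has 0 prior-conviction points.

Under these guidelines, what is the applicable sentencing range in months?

Base offense level for burglary: 19.
§1 applies: 19 + 3 = 22.
§2 applies (level before this adjustment is 22 ≥ 12, so +5): 22 + 5 = 27.
§3 applies: 27 − 2 = 25.
§4 applies: 25 − 3 = 22.
§5 applies (level before this adjustment is 22 ≥ 13, so +4): 22 + 4 = 26.
Level 26 exceeds the maximum of 24; capped at 24.
Final offense level: 24.
Criminal history: 0 prior points → Category Minimal (0-2).
Level 24 falls in the 21-24 band.
Grid: Level 21-24 × Category Minimal = 38-47 months.

38-47 months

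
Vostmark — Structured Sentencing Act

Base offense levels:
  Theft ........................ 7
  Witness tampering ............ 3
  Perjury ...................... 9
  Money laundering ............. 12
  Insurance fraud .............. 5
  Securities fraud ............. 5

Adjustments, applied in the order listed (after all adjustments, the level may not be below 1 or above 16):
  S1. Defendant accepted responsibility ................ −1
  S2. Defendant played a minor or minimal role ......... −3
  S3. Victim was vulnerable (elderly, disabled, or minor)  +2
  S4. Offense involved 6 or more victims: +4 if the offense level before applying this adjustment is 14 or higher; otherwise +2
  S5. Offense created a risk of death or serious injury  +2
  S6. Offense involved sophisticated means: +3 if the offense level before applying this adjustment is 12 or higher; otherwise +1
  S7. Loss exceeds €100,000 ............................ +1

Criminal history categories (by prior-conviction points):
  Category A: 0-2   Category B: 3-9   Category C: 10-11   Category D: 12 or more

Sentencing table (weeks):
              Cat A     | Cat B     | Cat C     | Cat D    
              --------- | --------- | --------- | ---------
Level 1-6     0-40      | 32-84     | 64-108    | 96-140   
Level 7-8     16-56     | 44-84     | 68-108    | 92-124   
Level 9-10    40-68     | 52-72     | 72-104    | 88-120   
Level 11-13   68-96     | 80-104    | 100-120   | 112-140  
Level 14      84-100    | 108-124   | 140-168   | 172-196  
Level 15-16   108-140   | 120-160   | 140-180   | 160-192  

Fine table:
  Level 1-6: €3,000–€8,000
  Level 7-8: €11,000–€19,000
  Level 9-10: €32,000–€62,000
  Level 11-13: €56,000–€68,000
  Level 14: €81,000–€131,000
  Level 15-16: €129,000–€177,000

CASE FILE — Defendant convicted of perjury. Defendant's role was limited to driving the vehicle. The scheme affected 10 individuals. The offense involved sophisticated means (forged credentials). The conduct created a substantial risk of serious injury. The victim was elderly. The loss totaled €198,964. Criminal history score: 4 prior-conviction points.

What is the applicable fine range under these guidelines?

€129,000–€177,000

Base offense level for perjury: 9.
S2 applies: 9 − 3 = 6.
S3 applies: 6 + 2 = 8.
S4 applies (level before this adjustment is 8 < 14, so +2): 8 + 2 = 10.
S5 applies: 10 + 2 = 12.
S6 applies (level before this adjustment is 12 ≥ 12, so +3): 12 + 3 = 15.
S7 applies: 15 + 1 = 16.
Final offense level: 16.
Level 16 falls in the 15-16 band.
Fine table: Level 15-16 → €129,000–€177,000.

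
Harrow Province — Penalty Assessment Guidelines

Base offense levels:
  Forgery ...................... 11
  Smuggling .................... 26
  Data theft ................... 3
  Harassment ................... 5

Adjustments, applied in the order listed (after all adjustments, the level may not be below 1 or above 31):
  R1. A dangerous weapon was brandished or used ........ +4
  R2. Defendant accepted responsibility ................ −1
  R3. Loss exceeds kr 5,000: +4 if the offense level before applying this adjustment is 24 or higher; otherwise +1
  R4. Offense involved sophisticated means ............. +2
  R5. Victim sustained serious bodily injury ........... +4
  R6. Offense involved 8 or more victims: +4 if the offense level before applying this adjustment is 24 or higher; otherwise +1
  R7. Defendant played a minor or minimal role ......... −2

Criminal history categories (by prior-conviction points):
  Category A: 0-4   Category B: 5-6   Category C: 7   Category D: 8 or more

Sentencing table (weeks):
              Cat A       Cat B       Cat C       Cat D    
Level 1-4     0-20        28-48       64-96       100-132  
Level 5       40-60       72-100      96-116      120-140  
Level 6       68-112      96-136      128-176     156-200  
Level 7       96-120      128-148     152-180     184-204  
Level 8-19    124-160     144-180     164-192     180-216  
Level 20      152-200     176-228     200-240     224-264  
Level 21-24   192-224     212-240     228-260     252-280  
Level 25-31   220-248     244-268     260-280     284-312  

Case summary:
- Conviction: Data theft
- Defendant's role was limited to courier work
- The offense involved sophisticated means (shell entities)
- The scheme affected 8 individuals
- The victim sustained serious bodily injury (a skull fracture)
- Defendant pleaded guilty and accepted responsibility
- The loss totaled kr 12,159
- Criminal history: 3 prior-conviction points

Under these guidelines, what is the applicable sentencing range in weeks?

Base offense level for data theft: 3.
R1 does not apply.
R2 applies: 3 − 1 = 2.
R3 applies (level before this adjustment is 2 < 24, so +1): 2 + 1 = 3.
R4 applies: 3 + 2 = 5.
R5 applies: 5 + 4 = 9.
R6 applies (level before this adjustment is 9 < 24, so +1): 9 + 1 = 10.
R7 applies: 10 − 2 = 8.
Final offense level: 8.
Criminal history: 3 prior points → Category A (0-4).
Level 8 falls in the 8-19 band.
Grid: Level 8-19 × Category A = 124-160 weeks.

124-160 weeks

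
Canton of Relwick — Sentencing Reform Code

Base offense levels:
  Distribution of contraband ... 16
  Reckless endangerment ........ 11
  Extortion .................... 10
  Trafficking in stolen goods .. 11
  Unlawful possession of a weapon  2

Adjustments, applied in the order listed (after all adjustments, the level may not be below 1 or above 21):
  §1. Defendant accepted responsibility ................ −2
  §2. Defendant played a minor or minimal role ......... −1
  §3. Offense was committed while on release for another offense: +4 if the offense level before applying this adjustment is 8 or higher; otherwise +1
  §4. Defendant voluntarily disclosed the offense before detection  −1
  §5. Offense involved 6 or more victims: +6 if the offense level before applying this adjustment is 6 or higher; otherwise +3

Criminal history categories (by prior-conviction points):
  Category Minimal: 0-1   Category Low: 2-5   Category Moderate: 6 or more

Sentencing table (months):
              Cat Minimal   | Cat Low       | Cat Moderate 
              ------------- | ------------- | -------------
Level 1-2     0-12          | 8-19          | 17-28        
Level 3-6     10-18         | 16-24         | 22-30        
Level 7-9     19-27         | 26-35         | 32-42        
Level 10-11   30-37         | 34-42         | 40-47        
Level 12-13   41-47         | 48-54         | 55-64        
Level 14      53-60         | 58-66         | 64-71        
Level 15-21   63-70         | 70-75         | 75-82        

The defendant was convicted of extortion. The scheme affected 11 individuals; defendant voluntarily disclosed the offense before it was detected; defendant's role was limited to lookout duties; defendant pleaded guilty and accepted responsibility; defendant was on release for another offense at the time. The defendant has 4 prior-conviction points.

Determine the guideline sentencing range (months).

Base offense level for extortion: 10.
§1 applies: 10 − 2 = 8.
§2 applies: 8 − 1 = 7.
§3 applies (level before this adjustment is 7 < 8, so +1): 7 + 1 = 8.
§4 applies: 8 − 1 = 7.
§5 applies (level before this adjustment is 7 ≥ 6, so +6): 7 + 6 = 13.
Final offense level: 13.
Criminal history: 4 prior points → Category Low (2-5).
Level 13 falls in the 12-13 band.
Grid: Level 12-13 × Category Low = 48-54 months.

48-54 months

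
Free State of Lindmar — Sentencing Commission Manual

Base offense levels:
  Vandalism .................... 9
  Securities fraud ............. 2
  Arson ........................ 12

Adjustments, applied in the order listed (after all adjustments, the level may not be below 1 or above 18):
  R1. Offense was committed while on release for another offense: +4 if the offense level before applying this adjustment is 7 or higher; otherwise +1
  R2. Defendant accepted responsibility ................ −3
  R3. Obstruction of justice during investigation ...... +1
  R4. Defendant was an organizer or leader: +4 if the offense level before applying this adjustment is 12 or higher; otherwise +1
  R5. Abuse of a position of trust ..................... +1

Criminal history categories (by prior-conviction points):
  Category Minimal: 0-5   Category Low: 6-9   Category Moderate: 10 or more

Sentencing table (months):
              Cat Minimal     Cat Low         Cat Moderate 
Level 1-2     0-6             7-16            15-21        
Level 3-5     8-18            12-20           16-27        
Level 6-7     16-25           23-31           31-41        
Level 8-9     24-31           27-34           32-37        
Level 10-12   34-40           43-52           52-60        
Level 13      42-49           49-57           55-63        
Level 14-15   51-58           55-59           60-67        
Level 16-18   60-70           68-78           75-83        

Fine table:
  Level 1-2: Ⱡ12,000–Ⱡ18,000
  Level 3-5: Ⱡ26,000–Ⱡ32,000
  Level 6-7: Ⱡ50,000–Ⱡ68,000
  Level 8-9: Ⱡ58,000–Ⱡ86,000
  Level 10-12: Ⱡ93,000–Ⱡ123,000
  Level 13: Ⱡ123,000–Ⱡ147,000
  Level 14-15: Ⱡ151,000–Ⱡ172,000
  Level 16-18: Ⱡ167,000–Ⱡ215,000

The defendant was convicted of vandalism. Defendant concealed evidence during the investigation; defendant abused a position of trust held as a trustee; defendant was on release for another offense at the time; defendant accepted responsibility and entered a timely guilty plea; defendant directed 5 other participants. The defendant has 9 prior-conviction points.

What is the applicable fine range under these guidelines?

Base offense level for vandalism: 9.
R1 applies (level before this adjustment is 9 ≥ 7, so +4): 9 + 4 = 13.
R2 applies: 13 − 3 = 10.
R3 applies: 10 + 1 = 11.
R4 applies (level before this adjustment is 11 < 12, so +1): 11 + 1 = 12.
R5 applies: 12 + 1 = 13.
Final offense level: 13.
Level 13 falls in the 13 band.
Fine table: Level 13 → Ⱡ123,000–Ⱡ147,000.

Ⱡ123,000–Ⱡ147,000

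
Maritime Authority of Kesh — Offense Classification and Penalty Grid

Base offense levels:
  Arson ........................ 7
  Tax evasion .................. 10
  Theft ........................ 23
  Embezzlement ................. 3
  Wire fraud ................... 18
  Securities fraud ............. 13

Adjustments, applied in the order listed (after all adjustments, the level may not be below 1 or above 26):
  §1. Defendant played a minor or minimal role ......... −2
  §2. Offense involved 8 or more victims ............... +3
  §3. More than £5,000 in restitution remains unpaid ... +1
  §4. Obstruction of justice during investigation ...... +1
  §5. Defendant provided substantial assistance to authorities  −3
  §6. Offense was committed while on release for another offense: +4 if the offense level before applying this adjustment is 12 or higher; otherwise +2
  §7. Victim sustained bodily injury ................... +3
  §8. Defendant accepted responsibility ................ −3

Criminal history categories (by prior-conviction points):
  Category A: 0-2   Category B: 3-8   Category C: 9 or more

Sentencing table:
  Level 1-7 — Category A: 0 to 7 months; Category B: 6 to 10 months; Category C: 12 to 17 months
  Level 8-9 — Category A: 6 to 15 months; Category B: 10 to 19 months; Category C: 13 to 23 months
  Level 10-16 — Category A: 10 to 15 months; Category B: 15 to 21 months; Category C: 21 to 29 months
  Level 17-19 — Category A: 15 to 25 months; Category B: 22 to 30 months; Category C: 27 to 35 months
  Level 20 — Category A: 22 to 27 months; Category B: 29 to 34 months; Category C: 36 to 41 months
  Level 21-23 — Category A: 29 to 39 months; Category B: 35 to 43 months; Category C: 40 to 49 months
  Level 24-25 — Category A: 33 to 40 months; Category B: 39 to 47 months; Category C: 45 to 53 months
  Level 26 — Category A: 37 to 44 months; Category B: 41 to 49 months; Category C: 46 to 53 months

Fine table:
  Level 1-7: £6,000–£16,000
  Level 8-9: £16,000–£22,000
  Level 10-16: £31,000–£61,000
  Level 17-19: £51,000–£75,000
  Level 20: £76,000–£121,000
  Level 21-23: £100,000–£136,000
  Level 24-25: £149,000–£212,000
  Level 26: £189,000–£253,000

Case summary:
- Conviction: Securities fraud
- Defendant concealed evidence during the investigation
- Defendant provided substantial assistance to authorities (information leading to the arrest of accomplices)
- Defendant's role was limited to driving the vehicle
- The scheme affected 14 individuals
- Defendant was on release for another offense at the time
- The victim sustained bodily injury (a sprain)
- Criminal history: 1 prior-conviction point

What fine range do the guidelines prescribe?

£51,000–£75,000

Base offense level for securities fraud: 13.
§1 applies: 13 − 2 = 11.
§2 applies: 11 + 3 = 14.
§3 does not apply.
§4 applies: 14 + 1 = 15.
§5 applies: 15 − 3 = 12.
§6 applies (level before this adjustment is 12 ≥ 12, so +4): 12 + 4 = 16.
§7 applies: 16 + 3 = 19.
Final offense level: 19.
Level 19 falls in the 17-19 band.
Fine table: Level 17-19 → £51,000–£75,000.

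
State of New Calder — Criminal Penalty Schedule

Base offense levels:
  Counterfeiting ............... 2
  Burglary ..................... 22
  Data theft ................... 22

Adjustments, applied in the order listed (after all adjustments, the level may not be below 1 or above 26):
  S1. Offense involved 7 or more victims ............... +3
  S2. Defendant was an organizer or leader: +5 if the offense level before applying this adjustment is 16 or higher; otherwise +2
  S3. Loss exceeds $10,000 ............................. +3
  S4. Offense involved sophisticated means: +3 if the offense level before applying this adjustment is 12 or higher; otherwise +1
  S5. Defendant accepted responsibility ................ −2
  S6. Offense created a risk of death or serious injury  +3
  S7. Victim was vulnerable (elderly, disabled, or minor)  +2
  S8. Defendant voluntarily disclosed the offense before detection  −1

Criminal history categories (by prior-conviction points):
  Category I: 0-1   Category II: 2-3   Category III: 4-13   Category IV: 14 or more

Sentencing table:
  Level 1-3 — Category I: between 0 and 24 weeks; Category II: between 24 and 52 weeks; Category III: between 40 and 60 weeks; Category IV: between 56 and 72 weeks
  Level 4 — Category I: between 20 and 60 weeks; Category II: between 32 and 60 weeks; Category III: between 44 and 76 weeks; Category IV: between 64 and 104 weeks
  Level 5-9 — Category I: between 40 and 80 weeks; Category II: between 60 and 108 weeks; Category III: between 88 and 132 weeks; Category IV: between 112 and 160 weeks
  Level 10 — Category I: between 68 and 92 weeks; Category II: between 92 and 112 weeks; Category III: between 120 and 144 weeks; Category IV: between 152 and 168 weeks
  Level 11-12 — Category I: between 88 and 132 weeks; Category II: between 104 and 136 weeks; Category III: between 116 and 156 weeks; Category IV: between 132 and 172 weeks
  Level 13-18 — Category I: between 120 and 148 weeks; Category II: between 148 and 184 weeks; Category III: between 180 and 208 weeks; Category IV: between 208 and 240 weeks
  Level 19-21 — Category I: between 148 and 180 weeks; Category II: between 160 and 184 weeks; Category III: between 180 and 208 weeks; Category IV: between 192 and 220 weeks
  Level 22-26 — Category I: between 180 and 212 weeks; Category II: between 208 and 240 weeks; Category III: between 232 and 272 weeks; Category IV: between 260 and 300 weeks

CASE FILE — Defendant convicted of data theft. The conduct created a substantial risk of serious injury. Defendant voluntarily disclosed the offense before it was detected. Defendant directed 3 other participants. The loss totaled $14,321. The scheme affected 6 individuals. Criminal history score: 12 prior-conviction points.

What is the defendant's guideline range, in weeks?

232-272 weeks

Base offense level for data theft: 22.
S1 does not apply.
S2 applies (level before this adjustment is 22 ≥ 16, so +5): 22 + 5 = 27.
S3 applies: 27 + 3 = 30.
S5 does not apply.
S6 applies: 30 + 3 = 33.
S7 does not apply.
S8 applies: 33 − 1 = 32.
Level 32 exceeds the maximum of 26; capped at 26.
Final offense level: 26.
Criminal history: 12 prior points → Category III (4-13).
Level 26 falls in the 22-26 band.
Grid: Level 22-26 × Category III = 232-272 weeks.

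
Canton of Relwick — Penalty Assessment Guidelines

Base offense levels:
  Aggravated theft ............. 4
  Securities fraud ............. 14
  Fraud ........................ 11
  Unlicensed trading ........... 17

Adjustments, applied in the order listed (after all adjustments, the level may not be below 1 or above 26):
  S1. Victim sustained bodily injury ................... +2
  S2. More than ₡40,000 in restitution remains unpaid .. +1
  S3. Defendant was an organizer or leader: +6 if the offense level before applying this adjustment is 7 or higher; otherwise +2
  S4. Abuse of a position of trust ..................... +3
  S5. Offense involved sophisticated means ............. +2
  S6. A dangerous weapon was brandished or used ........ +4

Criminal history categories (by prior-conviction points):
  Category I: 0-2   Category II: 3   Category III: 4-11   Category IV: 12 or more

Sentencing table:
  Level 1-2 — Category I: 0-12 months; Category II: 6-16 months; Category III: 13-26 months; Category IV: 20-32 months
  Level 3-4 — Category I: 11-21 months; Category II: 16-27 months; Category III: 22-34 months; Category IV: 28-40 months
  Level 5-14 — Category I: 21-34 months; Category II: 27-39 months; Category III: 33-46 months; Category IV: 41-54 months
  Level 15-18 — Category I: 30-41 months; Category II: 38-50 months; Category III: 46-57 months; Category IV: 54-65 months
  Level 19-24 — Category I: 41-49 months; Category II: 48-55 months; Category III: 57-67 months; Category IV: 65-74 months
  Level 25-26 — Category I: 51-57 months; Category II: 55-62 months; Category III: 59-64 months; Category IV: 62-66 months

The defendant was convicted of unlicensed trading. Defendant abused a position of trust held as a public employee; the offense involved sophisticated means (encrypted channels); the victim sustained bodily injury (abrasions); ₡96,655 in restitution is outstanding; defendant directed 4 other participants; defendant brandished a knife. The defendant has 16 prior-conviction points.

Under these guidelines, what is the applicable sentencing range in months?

62-66 months

Base offense level for unlicensed trading: 17.
S1 applies: 17 + 2 = 19.
S2 applies: 19 + 1 = 20.
S3 applies (level before this adjustment is 20 ≥ 7, so +6): 20 + 6 = 26.
S4 applies: 26 + 3 = 29.
S5 applies: 29 + 2 = 31.
S6 applies: 31 + 4 = 35.
Level 35 exceeds the maximum of 26; capped at 26.
Final offense level: 26.
Criminal history: 16 prior points → Category IV (12+).
Level 26 falls in the 25-26 band.
Grid: Level 25-26 × Category IV = 62-66 months.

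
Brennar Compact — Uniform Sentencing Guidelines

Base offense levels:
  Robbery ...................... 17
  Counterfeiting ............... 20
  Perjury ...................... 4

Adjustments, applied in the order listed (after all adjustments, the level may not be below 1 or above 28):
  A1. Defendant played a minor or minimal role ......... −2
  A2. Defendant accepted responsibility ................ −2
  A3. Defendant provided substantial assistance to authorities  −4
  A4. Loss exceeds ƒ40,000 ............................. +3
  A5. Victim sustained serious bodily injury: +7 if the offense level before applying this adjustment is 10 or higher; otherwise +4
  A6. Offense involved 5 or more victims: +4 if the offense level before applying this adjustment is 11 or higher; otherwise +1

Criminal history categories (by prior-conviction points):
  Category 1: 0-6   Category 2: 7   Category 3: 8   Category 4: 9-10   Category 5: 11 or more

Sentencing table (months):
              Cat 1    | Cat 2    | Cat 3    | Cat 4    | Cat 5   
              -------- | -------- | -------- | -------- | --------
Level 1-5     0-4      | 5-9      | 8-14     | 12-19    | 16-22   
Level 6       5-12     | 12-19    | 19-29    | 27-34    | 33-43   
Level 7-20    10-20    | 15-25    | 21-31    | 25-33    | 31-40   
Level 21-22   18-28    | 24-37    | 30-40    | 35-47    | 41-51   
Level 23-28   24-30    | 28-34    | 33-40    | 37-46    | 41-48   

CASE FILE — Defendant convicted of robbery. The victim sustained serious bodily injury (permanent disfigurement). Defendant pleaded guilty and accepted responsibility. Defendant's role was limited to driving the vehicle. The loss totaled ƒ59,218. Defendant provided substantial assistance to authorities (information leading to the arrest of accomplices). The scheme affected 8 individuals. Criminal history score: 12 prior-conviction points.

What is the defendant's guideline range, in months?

Base offense level for robbery: 17.
A1 applies: 17 − 2 = 15.
A2 applies: 15 − 2 = 13.
A3 applies: 13 − 4 = 9.
A4 applies: 9 + 3 = 12.
A5 applies (level before this adjustment is 12 ≥ 10, so +7): 12 + 7 = 19.
A6 applies (level before this adjustment is 19 ≥ 11, so +4): 19 + 4 = 23.
Final offense level: 23.
Criminal history: 12 prior points → Category 5 (11+).
Level 23 falls in the 23-28 band.
Grid: Level 23-28 × Category 5 = 41-48 months.

41-48 months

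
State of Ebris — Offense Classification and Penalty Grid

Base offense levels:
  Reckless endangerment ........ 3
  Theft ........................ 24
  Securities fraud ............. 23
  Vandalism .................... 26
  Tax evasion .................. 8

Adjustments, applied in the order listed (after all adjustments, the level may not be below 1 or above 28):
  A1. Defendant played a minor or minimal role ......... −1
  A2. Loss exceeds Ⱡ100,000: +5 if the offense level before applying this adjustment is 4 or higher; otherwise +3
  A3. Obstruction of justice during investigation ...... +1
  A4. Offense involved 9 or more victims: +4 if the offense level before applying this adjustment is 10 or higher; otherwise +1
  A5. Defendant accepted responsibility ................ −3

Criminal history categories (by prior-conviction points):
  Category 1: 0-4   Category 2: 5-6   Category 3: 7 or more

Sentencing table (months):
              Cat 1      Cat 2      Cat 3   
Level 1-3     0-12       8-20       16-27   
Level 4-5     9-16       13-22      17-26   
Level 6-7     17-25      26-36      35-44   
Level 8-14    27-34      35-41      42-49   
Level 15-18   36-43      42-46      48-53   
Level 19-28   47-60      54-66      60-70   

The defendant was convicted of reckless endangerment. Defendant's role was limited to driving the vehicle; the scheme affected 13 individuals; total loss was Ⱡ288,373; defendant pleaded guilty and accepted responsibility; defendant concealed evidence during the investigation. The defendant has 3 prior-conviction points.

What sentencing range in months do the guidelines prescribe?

Base offense level for reckless endangerment: 3.
A1 applies: 3 − 1 = 2.
A2 applies (level before this adjustment is 2 < 4, so +3): 2 + 3 = 5.
A3 applies: 5 + 1 = 6.
A4 applies (level before this adjustment is 6 < 10, so +1): 6 + 1 = 7.
A5 applies: 7 − 3 = 4.
Final offense level: 4.
Criminal history: 3 prior points → Category 1 (0-4).
Level 4 falls in the 4-5 band.
Grid: Level 4-5 × Category 1 = 9-16 months.

9-16 months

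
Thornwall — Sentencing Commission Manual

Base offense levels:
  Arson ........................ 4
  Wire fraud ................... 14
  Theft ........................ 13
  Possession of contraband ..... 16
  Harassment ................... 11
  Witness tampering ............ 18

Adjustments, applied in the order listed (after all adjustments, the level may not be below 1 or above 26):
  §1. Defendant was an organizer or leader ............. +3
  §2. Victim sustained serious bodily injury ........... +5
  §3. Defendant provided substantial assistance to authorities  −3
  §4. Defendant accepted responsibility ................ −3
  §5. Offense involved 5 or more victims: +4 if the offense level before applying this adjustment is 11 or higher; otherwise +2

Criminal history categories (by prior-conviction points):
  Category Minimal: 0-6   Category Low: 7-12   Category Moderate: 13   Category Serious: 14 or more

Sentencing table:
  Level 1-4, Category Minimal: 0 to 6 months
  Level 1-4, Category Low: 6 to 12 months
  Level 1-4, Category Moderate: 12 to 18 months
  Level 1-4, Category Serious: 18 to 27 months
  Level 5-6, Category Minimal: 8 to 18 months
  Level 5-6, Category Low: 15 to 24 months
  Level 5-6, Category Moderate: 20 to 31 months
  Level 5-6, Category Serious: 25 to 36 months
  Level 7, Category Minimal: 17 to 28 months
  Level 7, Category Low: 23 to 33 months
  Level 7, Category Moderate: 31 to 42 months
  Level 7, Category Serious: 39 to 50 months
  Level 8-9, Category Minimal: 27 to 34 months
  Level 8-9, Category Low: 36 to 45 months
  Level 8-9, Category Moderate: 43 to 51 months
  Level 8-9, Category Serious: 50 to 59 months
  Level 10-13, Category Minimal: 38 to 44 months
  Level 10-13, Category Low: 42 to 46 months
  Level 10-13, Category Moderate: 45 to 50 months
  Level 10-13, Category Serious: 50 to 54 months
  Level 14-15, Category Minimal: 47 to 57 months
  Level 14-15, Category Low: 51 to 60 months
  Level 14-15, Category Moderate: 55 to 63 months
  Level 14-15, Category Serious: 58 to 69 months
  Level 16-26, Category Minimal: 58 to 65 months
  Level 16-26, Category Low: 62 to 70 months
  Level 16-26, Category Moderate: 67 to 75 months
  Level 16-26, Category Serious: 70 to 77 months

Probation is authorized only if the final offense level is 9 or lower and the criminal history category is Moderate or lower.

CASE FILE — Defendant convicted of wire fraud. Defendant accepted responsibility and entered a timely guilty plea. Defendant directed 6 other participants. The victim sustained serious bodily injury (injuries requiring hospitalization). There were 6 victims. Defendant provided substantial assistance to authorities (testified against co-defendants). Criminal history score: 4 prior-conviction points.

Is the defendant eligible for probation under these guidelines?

No

Base offense level for wire fraud: 14.
§1 applies: 14 + 3 = 17.
§2 applies: 17 + 5 = 22.
§3 applies: 22 − 3 = 19.
§4 applies: 19 − 3 = 16.
§5 applies (level before this adjustment is 16 ≥ 11, so +4): 16 + 4 = 20.
Final offense level: 20.
Criminal history: 4 prior points → Category Minimal (0-6).
Level 20 falls in the 16-26 band.
Grid: Level 16-26 × Category Minimal = 58-65 months.
Probation check: level 20 > 9 and category Minimal ≤ Moderate → not eligible.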